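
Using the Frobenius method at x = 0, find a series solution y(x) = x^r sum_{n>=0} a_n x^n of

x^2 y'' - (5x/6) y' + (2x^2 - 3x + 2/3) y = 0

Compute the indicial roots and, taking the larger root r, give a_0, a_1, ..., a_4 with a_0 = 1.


Write in Frobenius form y'' + (p(x)/x) y' + (q(x)/x^2) y = 0:
  p(x) = -5/6,  q(x) = 2x^2 - 3x + 2/3.
Indicial equation: r(r-1) + (-5/6) r + (2/3) = 0 -> roots r_1 = 4/3, r_2 = 1/2.
Take r = r_1 = 4/3. Let y(x) = x^r sum_{n>=0} a_n x^n with a_0 = 1.
Substitute y = x^r sum a_n x^n and match x^{r+n}. The recurrence is
  D(n) a_n - 3 a_{n-1} + 2 a_{n-2} = 0,  where D(n) = (r+n)(r+n-1) + (-5/6)(r+n) + (2/3).
  a_n = [3 a_{n-1} - 2 a_{n-2}] / D(n).
Since the indicial polynomial factors as (r - r_1)(r - r_2), D(n) = (r_1 + n - r_1)(r_1 + n - r_2) = n(n + 5/6).
Evaluating step by step (a_0 = 1):
  n = 1: D(1) = 1(1 + 5/6) = 11/6; numerator = 3(1) = 3; a_1 = (3)/(11/6) = 18/11
  n = 2: D(2) = 2(2 + 5/6) = 17/3; numerator = 3(18/11) - 2(1) = 32/11; a_2 = (32/11)/(17/3) = 96/187
  n = 3: D(3) = 3(3 + 5/6) = 23/2; numerator = 3(96/187) - 2(18/11) = -324/187; a_3 = (-324/187)/(23/2) = -648/4301
  n = 4: D(4) = 4(4 + 5/6) = 58/3; numerator = 3(-648/4301) - 2(96/187) = -6360/4301; a_4 = (-6360/4301)/(58/3) = -9540/124729

r = 4/3; a_0 = 1; a_1 = 18/11; a_2 = 96/187; a_3 = -648/4301; a_4 = -9540/124729


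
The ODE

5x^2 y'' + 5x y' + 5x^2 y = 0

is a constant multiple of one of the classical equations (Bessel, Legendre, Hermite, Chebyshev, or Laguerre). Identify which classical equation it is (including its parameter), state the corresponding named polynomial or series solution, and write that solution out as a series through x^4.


All three coefficients share the factor 5; dividing through by 5 gives  x^2 y'' + x y' + x^2 y = 0.
This matches the Bessel equation x^2 y'' + x y' + (x^2 - nu^2) y = 0 with nu^2 = 0, so nu = 0; the solution bounded at x = 0 is J_0(x).
Frobenius at x = 0: indicial roots ±nu; for r = nu the recurrence k(k + 2nu) c_k = -c_{k-2} gives the standard series J_nu(x) = sum_{k>=0} (-1)^k / (k! (k+nu)!) (x/2)^(2k+nu). Evaluate the first 3 terms:
  k = 0: (-1)^0 / (0! * 0! * 2^0) x^0 = 1/(1*1*1) x^0 = (1) x^0
  k = 1: (-1)^1 / (1! * 1! * 2^2) x^2 = -1/(1*1*4) x^2 = (-1/4) x^2
  k = 2: (-1)^2 / (2! * 2! * 2^4) x^4 = 1/(2*2*16) x^4 = (1/64) x^4
Hence J_0(x) = x^4/64 - x^2/4 + 1 + ....

J_0(x); series = x^4/64 - x^2/4 + 1


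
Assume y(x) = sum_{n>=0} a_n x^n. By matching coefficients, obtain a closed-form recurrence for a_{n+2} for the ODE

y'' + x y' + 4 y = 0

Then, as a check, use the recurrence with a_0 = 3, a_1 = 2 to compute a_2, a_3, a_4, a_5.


Substitute y = sum_n a_n x^n.
y''(x) has coefficient (n+2)(n+1) a_{n+2} at x^n;
x y'(x) has coefficient n a_n at x^n (shift);
4 y(x) has coefficient 4 a_n at x^n.
Matching x^n: (n+2)(n+1) a_{n+2} + (n + 4) a_n = 0.
Thus a_{n+2} = (-n - 4) / ((n+1)(n+2)) * a_n.

Check with a_0 = 3, a_1 = 2 (apply the recurrence for n = 0, 1, 2, 3): a_0 = 3, a_1 = 2, a_2 = -6, a_3 = -5/3, a_4 = 3, a_5 = 7/12.

a_(n+2) = (-n - 4) / ((n+1)(n+2)) * a_n; check: a_0 = 3, a_1 = 2, a_2 = -6, a_3 = -5/3, a_4 = 3, a_5 = 7/12


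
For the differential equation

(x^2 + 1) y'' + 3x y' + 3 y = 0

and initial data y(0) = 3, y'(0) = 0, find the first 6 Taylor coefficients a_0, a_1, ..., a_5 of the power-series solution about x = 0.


Ansatz: y(x) = sum_{n>=0} a_n x^n, so y'(x) = sum_{n>=1} n a_n x^(n-1) and y''(x) = sum_{n>=2} n(n-1) a_n x^(n-2).
Substitute into P(x) y'' + Q(x) y' + R(x) y = 0 with P(x) = x^2 + 1, Q(x) = 3x, R(x) = 3, and match powers of x.
Initial conditions: a_0 = 3, a_1 = 0.
Setting the coefficient of each power of x to zero and solving order by order (substituting the coefficients already found):
  x^0: 2 a_2 + 3 a_0 = 0  ->  2 a_2 = -3 a_0 = -9  ->  a_2 = -9/2
  x^1: 6 a_3 + 6 a_1 = 0  ->  6 a_3 = -6 a_1 = 0  ->  a_3 = 0
  x^2: 12 a_4 + 11 a_2 = 0  ->  12 a_4 = -11 a_2 = 99/2  ->  a_4 = 33/8
  x^3: 20 a_5 + 18 a_3 = 0  ->  20 a_5 = -18 a_3 = 0  ->  a_5 = 0
Truncated series: y(x) = 3 - (9/2) x^2 + (33/8) x^4 + O(x^6).

a_0 = 3; a_1 = 0; a_2 = -9/2; a_3 = 0; a_4 = 33/8; a_5 = 0


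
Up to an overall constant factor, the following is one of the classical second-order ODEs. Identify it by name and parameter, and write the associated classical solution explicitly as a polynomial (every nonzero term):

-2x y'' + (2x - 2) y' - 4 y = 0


All three coefficients share the factor -2; dividing through by -2 gives  x y'' + (1 - x) y' + 2 y = 0.
This matches the Laguerre equation x y'' + (1 - x) y' + n y = 0 with n = 2; the polynomial solution is L_2(x).
With y = sum_k a_k x^k, matching x^k gives (k+1)k a_{k+1} + (k+1) a_{k+1} - k a_k + n a_k = 0, i.e. (k+1)^2 a_{k+1} = (k - n) a_k = (k - 2) a_k. The right side vanishes at k = 2, so the series terminates at degree 2.
Standard normalization L_n(0) = 1 gives a_0 = 1. Work upward with a_{k+1} = (k - 2) a_k / (k+1)^2:
  a_1 = (0 - 2)(1) / 1^2 = -2/1 = -2
  a_2 = (1 - 2)(-2) / 2^2 = 2/4 = 1/2
Hence L_2(x) = x^2/2 - 2 x + 1.

L_2(x); series = x^2/2 - 2 x + 1


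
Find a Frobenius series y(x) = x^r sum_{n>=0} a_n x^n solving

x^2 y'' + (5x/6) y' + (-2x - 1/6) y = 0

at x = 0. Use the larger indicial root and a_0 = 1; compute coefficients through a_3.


Write in Frobenius form y'' + (p(x)/x) y' + (q(x)/x^2) y = 0:
  p(x) = 5/6,  q(x) = -2x - 1/6.
Indicial equation: r(r-1) + (5/6) r + (-1/6) = 0 -> roots r_1 = 1/2, r_2 = -1/3.
Take r = r_1 = 1/2. Let y(x) = x^r sum_{n>=0} a_n x^n with a_0 = 1.
Substitute y = x^r sum a_n x^n and match x^{r+n}. The recurrence is
  D(n) a_n - 2 a_{n-1} = 0,  where D(n) = (r+n)(r+n-1) + (5/6)(r+n) + (-1/6).
  a_n = 2 / D(n) * a_{n-1}.
Since the indicial polynomial factors as (r - r_1)(r - r_2), D(n) = (r_1 + n - r_1)(r_1 + n - r_2) = n(n + 5/6).
Evaluating step by step (a_0 = 1):
  n = 1: D(1) = 1(1 + 5/6) = 11/6; numerator = 2(1) = 2; a_1 = (2)/(11/6) = 12/11
  n = 2: D(2) = 2(2 + 5/6) = 17/3; numerator = 2(12/11) = 24/11; a_2 = (24/11)/(17/3) = 72/187
  n = 3: D(3) = 3(3 + 5/6) = 23/2; numerator = 2(72/187) = 144/187; a_3 = (144/187)/(23/2) = 288/4301

r = 1/2; a_0 = 1; a_1 = 12/11; a_2 = 72/187; a_3 = 288/4301


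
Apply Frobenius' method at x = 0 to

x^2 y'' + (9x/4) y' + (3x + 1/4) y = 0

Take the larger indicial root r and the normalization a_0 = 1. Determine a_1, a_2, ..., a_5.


Write in Frobenius form y'' + (p(x)/x) y' + (q(x)/x^2) y = 0:
  p(x) = 9/4,  q(x) = 3x + 1/4.
Indicial equation: r(r-1) + (9/4) r + (1/4) = 0 -> roots r_1 = -1/4, r_2 = -1.
Take r = r_1 = -1/4. Let y(x) = x^r sum_{n>=0} a_n x^n with a_0 = 1.
Substitute y = x^r sum a_n x^n and match x^{r+n}. The recurrence is
  D(n) a_n + 3 a_{n-1} = 0,  where D(n) = (r+n)(r+n-1) + (9/4)(r+n) + (1/4).
  a_n = -3 / D(n) * a_{n-1}.
Since the indicial polynomial factors as (r - r_1)(r - r_2), D(n) = (r_1 + n - r_1)(r_1 + n - r_2) = n(n + 3/4).
Evaluating step by step (a_0 = 1):
  n = 1: D(1) = 1(1 + 3/4) = 7/4; numerator = -3(1) = -3; a_1 = (-3)/(7/4) = -12/7
  n = 2: D(2) = 2(2 + 3/4) = 11/2; numerator = -3(-12/7) = 36/7; a_2 = (36/7)/(11/2) = 72/77
  n = 3: D(3) = 3(3 + 3/4) = 45/4; numerator = -3(72/77) = -216/77; a_3 = (-216/77)/(45/4) = -96/385
  n = 4: D(4) = 4(4 + 3/4) = 19; numerator = -3(-96/385) = 288/385; a_4 = (288/385)/(19) = 288/7315
  n = 5: D(5) = 5(5 + 3/4) = 115/4; numerator = -3(288/7315) = -864/7315; a_5 = (-864/7315)/(115/4) = -3456/841225

r = -1/4; a_0 = 1; a_1 = -12/7; a_2 = 72/77; a_3 = -96/385; a_4 = 288/7315; a_5 = -3456/841225


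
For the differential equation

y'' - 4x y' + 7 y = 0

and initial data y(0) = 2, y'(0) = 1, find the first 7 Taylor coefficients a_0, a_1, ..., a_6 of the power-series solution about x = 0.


Ansatz: y(x) = sum_{n>=0} a_n x^n, so y'(x) = sum_{n>=1} n a_n x^(n-1) and y''(x) = sum_{n>=2} n(n-1) a_n x^(n-2).
Substitute into P(x) y'' + Q(x) y' + R(x) y = 0 with P(x) = 1, Q(x) = -4x, R(x) = 7, and match powers of x.
Initial conditions: a_0 = 2, a_1 = 1.
Setting the coefficient of each power of x to zero and solving order by order (substituting the coefficients already found):
  x^0: 2 a_2 + 7 a_0 = 0  ->  2 a_2 = -7 a_0 = -14  ->  a_2 = -7
  x^1: 6 a_3 + 3 a_1 = 0  ->  6 a_3 = -3 a_1 = -3  ->  a_3 = -1/2
  x^2: 12 a_4 - a_2 = 0  ->  12 a_4 = a_2 = -7  ->  a_4 = -7/12
  x^3: 20 a_5 - 5 a_3 = 0  ->  20 a_5 = 5 a_3 = -5/2  ->  a_5 = -1/8
  x^4: 30 a_6 - 9 a_4 = 0  ->  30 a_6 = 9 a_4 = -21/4  ->  a_6 = -7/40
Truncated series: y(x) = 2 + x - 7 x^2 - (1/2) x^3 - (7/12) x^4 - (1/8) x^5 - (7/40) x^6 + O(x^7).

a_0 = 2; a_1 = 1; a_2 = -7; a_3 = -1/2; a_4 = -7/12; a_5 = -1/8; a_6 = -7/40


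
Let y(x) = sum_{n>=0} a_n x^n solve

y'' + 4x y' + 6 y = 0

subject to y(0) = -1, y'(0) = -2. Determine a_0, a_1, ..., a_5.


Ansatz: y(x) = sum_{n>=0} a_n x^n, so y'(x) = sum_{n>=1} n a_n x^(n-1) and y''(x) = sum_{n>=2} n(n-1) a_n x^(n-2).
Substitute into P(x) y'' + Q(x) y' + R(x) y = 0 with P(x) = 1, Q(x) = 4x, R(x) = 6, and match powers of x.
Initial conditions: a_0 = -1, a_1 = -2.
Setting the coefficient of each power of x to zero and solving order by order (substituting the coefficients already found):
  x^0: 2 a_2 + 6 a_0 = 0  ->  2 a_2 = -6 a_0 = 6  ->  a_2 = 3
  x^1: 6 a_3 + 10 a_1 = 0  ->  6 a_3 = -10 a_1 = 20  ->  a_3 = 10/3
  x^2: 12 a_4 + 14 a_2 = 0  ->  12 a_4 = -14 a_2 = -42  ->  a_4 = -7/2
  x^3: 20 a_5 + 18 a_3 = 0  ->  20 a_5 = -18 a_3 = -60  ->  a_5 = -3
Truncated series: y(x) = -1 - 2 x + 3 x^2 + (10/3) x^3 - (7/2) x^4 - 3 x^5 + O(x^6).

a_0 = -1; a_1 = -2; a_2 = 3; a_3 = 10/3; a_4 = -7/2; a_5 = -3


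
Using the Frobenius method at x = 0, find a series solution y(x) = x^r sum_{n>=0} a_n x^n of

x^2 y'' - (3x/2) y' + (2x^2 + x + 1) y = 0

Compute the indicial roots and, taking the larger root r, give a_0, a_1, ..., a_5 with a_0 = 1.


Write in Frobenius form y'' + (p(x)/x) y' + (q(x)/x^2) y = 0:
  p(x) = -3/2,  q(x) = 2x^2 + x + 1.
Indicial equation: r(r-1) + (-3/2) r + (1) = 0 -> roots r_1 = 2, r_2 = 1/2.
Take r = r_1 = 2. Let y(x) = x^r sum_{n>=0} a_n x^n with a_0 = 1.
Substitute y = x^r sum a_n x^n and match x^{r+n}. The recurrence is
  D(n) a_n + 1 a_{n-1} + 2 a_{n-2} = 0,  where D(n) = (r+n)(r+n-1) + (-3/2)(r+n) + (1).
  a_n = [-1 a_{n-1} - 2 a_{n-2}] / D(n).
Since the indicial polynomial factors as (r - r_1)(r - r_2), D(n) = (r_1 + n - r_1)(r_1 + n - r_2) = n(n + 3/2).
Evaluating step by step (a_0 = 1):
  n = 1: D(1) = 1(1 + 3/2) = 5/2; numerator = -1(1) = -1; a_1 = (-1)/(5/2) = -2/5
  n = 2: D(2) = 2(2 + 3/2) = 7; numerator = -1(-2/5) - 2(1) = -8/5; a_2 = (-8/5)/(7) = -8/35
  n = 3: D(3) = 3(3 + 3/2) = 27/2; numerator = -1(-8/35) - 2(-2/5) = 36/35; a_3 = (36/35)/(27/2) = 8/105
  n = 4: D(4) = 4(4 + 3/2) = 22; numerator = -1(8/105) - 2(-8/35) = 8/21; a_4 = (8/21)/(22) = 4/231
  n = 5: D(5) = 5(5 + 3/2) = 65/2; numerator = -1(4/231) - 2(8/105) = -28/165; a_5 = (-28/165)/(65/2) = -56/10725

r = 2; a_0 = 1; a_1 = -2/5; a_2 = -8/35; a_3 = 8/105; a_4 = 4/231; a_5 = -56/10725


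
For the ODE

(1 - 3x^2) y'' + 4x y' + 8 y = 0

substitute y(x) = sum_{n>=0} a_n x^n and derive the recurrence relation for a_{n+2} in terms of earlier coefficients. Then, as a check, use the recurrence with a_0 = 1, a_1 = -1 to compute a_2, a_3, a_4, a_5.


Substitute y = sum_n a_n x^n.
(1 - 3 x^2) y'' contributes (n+2)(n+1) a_{n+2} - 3 n(n-1) a_n at x^n.
4 x y'(x) contributes 4 n a_n at x^n.
8 y(x) contributes 8 a_n at x^n.
Matching x^n: (n+2)(n+1) a_{n+2} + (-3 n(n-1) + 4 n + 8) a_n = 0.
Thus a_{n+2} = (3 n(n-1) - 4 n - 8) / ((n+1)(n+2)) * a_n.

Check with a_0 = 1, a_1 = -1 (apply the recurrence for n = 0, 1, 2, 3): a_0 = 1, a_1 = -1, a_2 = -4, a_3 = 2, a_4 = 10/3, a_5 = -1/5.

a_(n+2) = (3 n(n-1) - 4 n - 8) / ((n+1)(n+2)) * a_n; check: a_0 = 1, a_1 = -1, a_2 = -4, a_3 = 2, a_4 = 10/3, a_5 = -1/5


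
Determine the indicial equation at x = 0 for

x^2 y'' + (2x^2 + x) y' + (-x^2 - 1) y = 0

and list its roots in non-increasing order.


Divide by x^2 to reach normal form y'' + P_1(x) y' + P_2(x) y = 0 with P_1(x) = 2 + 1/x and P_2(x) = -1 - 1/x^2.
x = 0 is a singular point because the y'-coefficient 2 + 1/x has a pole at x = 0 and the y-coefficient -1 - 1/x^2 has a pole at x = 0.
It is a regular singular point because x P_1(x) = p(x) = 2x + 1 and x^2 P_2(x) = q(x) = -x^2 - 1 are polynomials, hence analytic at x = 0.
p(0) = 1,  q(0) = -1.
Indicial equation: r(r-1) + p(0) r + q(0) = 0, i.e. r^2 + (p(0) - 1) r + q(0) = 0, i.e. r^2 - 1 = 0.
Discriminant: (0)^2 - 4(-1) = 4, so r = (0 ± 2)/2.
Solving: r_1 = 1, r_2 = -1.

indicial: r^2 - 1 = 0; roots r_1 = 1, r_2 = -1


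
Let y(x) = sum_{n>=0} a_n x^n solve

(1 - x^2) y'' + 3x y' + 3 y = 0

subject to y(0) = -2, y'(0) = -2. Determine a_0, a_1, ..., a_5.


Ansatz: y(x) = sum_{n>=0} a_n x^n, so y'(x) = sum_{n>=1} n a_n x^(n-1) and y''(x) = sum_{n>=2} n(n-1) a_n x^(n-2).
Substitute into P(x) y'' + Q(x) y' + R(x) y = 0 with P(x) = 1 - x^2, Q(x) = 3x, R(x) = 3, and match powers of x.
Initial conditions: a_0 = -2, a_1 = -2.
Setting the coefficient of each power of x to zero and solving order by order (substituting the coefficients already found):
  x^0: 2 a_2 + 3 a_0 = 0  ->  2 a_2 = -3 a_0 = 6  ->  a_2 = 3
  x^1: 6 a_3 + 6 a_1 = 0  ->  6 a_3 = -6 a_1 = 12  ->  a_3 = 2
  x^2: 12 a_4 + 7 a_2 = 0  ->  12 a_4 = -7 a_2 = -21  ->  a_4 = -7/4
  x^3: 20 a_5 + 6 a_3 = 0  ->  20 a_5 = -6 a_3 = -12  ->  a_5 = -3/5
Truncated series: y(x) = -2 - 2 x + 3 x^2 + 2 x^3 - (7/4) x^4 - (3/5) x^5 + O(x^6).

a_0 = -2; a_1 = -2; a_2 = 3; a_3 = 2; a_4 = -7/4; a_5 = -3/5


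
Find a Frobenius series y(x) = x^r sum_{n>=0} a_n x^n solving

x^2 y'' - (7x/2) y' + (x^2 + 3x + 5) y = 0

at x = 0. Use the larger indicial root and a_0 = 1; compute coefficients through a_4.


Write in Frobenius form y'' + (p(x)/x) y' + (q(x)/x^2) y = 0:
  p(x) = -7/2,  q(x) = x^2 + 3x + 5.
Indicial equation: r(r-1) + (-7/2) r + (5) = 0 -> roots r_1 = 5/2, r_2 = 2.
Take r = r_1 = 5/2. Let y(x) = x^r sum_{n>=0} a_n x^n with a_0 = 1.
Substitute y = x^r sum a_n x^n and match x^{r+n}. The recurrence is
  D(n) a_n + 3 a_{n-1} + 1 a_{n-2} = 0,  where D(n) = (r+n)(r+n-1) + (-7/2)(r+n) + (5).
  a_n = [-3 a_{n-1} - 1 a_{n-2}] / D(n).
Since the indicial polynomial factors as (r - r_1)(r - r_2), D(n) = (r_1 + n - r_1)(r_1 + n - r_2) = n(n + 1/2).
Evaluating step by step (a_0 = 1):
  n = 1: D(1) = 1(1 + 1/2) = 3/2; numerator = -3(1) = -3; a_1 = (-3)/(3/2) = -2
  n = 2: D(2) = 2(2 + 1/2) = 5; numerator = -3(-2) - 1(1) = 5; a_2 = (5)/(5) = 1
  n = 3: D(3) = 3(3 + 1/2) = 21/2; numerator = -3(1) - 1(-2) = -1; a_3 = (-1)/(21/2) = -2/21
  n = 4: D(4) = 4(4 + 1/2) = 18; numerator = -3(-2/21) - 1(1) = -5/7; a_4 = (-5/7)/(18) = -5/126

r = 5/2; a_0 = 1; a_1 = -2; a_2 = 1; a_3 = -2/21; a_4 = -5/126


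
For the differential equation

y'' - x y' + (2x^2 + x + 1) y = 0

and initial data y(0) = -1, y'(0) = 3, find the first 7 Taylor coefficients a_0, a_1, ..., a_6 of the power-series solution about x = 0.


Ansatz: y(x) = sum_{n>=0} a_n x^n, so y'(x) = sum_{n>=1} n a_n x^(n-1) and y''(x) = sum_{n>=2} n(n-1) a_n x^(n-2).
Substitute into P(x) y'' + Q(x) y' + R(x) y = 0 with P(x) = 1, Q(x) = -x, R(x) = 2x^2 + x + 1, and match powers of x.
Initial conditions: a_0 = -1, a_1 = 3.
Setting the coefficient of each power of x to zero and solving order by order (substituting the coefficients already found):
  x^0: 2 a_2 + a_0 = 0  ->  2 a_2 = -a_0 = 1  ->  a_2 = 1/2
  x^1: 6 a_3 + a_0 = 0  ->  6 a_3 = -a_0 = 1  ->  a_3 = 1/6
  x^2: 12 a_4 - a_2 + a_1 + 2 a_0 = 0  ->  12 a_4 = a_2 - a_1 - 2 a_0 = -1/2  ->  a_4 = -1/24
  x^3: 20 a_5 - 2 a_3 + a_2 + 2 a_1 = 0  ->  20 a_5 = 2 a_3 - a_2 - 2 a_1 = -37/6  ->  a_5 = -37/120
  x^4: 30 a_6 - 3 a_4 + a_3 + 2 a_2 = 0  ->  30 a_6 = 3 a_4 - a_3 - 2 a_2 = -31/24  ->  a_6 = -31/720
Truncated series: y(x) = -1 + 3 x + (1/2) x^2 + (1/6) x^3 - (1/24) x^4 - (37/120) x^5 - (31/720) x^6 + O(x^7).

a_0 = -1; a_1 = 3; a_2 = 1/2; a_3 = 1/6; a_4 = -1/24; a_5 = -37/120; a_6 = -31/720


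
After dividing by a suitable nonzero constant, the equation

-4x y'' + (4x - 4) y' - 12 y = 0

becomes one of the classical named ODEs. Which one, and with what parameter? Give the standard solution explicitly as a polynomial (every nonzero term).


All three coefficients share the factor -4; dividing through by -4 gives  x y'' + (1 - x) y' + 3 y = 0.
This matches the Laguerre equation x y'' + (1 - x) y' + n y = 0 with n = 3; the polynomial solution is L_3(x).
With y = sum_k a_k x^k, matching x^k gives (k+1)k a_{k+1} + (k+1) a_{k+1} - k a_k + n a_k = 0, i.e. (k+1)^2 a_{k+1} = (k - n) a_k = (k - 3) a_k. The right side vanishes at k = 3, so the series terminates at degree 3.
Standard normalization L_n(0) = 1 gives a_0 = 1. Work upward with a_{k+1} = (k - 3) a_k / (k+1)^2:
  a_1 = (0 - 3)(1) / 1^2 = -3/1 = -3
  a_2 = (1 - 3)(-3) / 2^2 = 6/4 = 3/2
  a_3 = (2 - 3)(3/2) / 3^2 = (-3/2)/9 = -1/6
Hence L_3(x) = -x^3/6 + 3 x^2/2 - 3 x + 1.

L_3(x); series = -x^3/6 + 3 x^2/2 - 3 x + 1


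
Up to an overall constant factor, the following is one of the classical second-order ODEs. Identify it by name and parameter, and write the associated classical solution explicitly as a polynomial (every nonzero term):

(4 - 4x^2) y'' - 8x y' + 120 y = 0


All three coefficients share the factor 4; dividing through by 4 gives  (1 - x^2) y'' - 2x y' + 30 y = 0.
This matches the Legendre equation (1 - x^2) y'' - 2x y' + n(n+1) y = 0 (note the -2x y' term) with n(n+1) = 30, so n = 5; the polynomial solution is P_5(x).
With y = sum_k a_k x^k, matching x^k gives (k+2)(k+1) a_{k+2} = [k(k+1) - n(n+1)] a_k = (k - 5)(k + 6) a_k. The right side vanishes at k = 5, so the series with the parity of 5 terminates at degree 5.
Standard normalization (P_n(1) = 1): leading coefficient (2n)!/(2^n (n!)^2) = 3628800/(32*14400) = 63/8, so a_5 = 63/8. Work downward with a_k = (k+1)(k+2) a_{k+2} / ((k - 5)(k + 6)):
  a_3 = (4)(5)(63/8) / ((3 - 5)(3 + 6)) = (315/2)/(-18) = -35/4
  a_1 = (2)(3)(-35/4) / ((1 - 5)(1 + 6)) = (-105/2)/(-28) = 15/8
Hence P_5(x) = 63 x^5/8 - 35 x^3/4 + 15 x/8.

P_5(x); series = 63 x^5/8 - 35 x^3/4 + 15 x/8


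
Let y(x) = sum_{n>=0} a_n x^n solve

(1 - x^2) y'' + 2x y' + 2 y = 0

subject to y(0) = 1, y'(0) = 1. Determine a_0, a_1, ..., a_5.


Ansatz: y(x) = sum_{n>=0} a_n x^n, so y'(x) = sum_{n>=1} n a_n x^(n-1) and y''(x) = sum_{n>=2} n(n-1) a_n x^(n-2).
Substitute into P(x) y'' + Q(x) y' + R(x) y = 0 with P(x) = 1 - x^2, Q(x) = 2x, R(x) = 2, and match powers of x.
Initial conditions: a_0 = 1, a_1 = 1.
Setting the coefficient of each power of x to zero and solving order by order (substituting the coefficients already found):
  x^0: 2 a_2 + 2 a_0 = 0  ->  2 a_2 = -2 a_0 = -2  ->  a_2 = -1
  x^1: 6 a_3 + 4 a_1 = 0  ->  6 a_3 = -4 a_1 = -4  ->  a_3 = -2/3
  x^2: 12 a_4 + 4 a_2 = 0  ->  12 a_4 = -4 a_2 = 4  ->  a_4 = 1/3
  x^3: 20 a_5 + 2 a_3 = 0  ->  20 a_5 = -2 a_3 = 4/3  ->  a_5 = 1/15
Truncated series: y(x) = 1 + x - x^2 - (2/3) x^3 + (1/3) x^4 + (1/15) x^5 + O(x^6).

a_0 = 1; a_1 = 1; a_2 = -1; a_3 = -2/3; a_4 = 1/3; a_5 = 1/15


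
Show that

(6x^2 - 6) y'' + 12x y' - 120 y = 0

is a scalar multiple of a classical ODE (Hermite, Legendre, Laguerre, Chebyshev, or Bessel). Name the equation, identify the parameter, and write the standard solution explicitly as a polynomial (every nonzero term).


All three coefficients share the factor -6; dividing through by -6 gives  (1 - x^2) y'' - 2x y' + 20 y = 0.
This matches the Legendre equation (1 - x^2) y'' - 2x y' + n(n+1) y = 0 (note the -2x y' term) with n(n+1) = 20, so n = 4; the polynomial solution is P_4(x).
With y = sum_k a_k x^k, matching x^k gives (k+2)(k+1) a_{k+2} = [k(k+1) - n(n+1)] a_k = (k - 4)(k + 5) a_k. The right side vanishes at k = 4, so the series with the parity of 4 terminates at degree 4.
Standard normalization (P_n(1) = 1): leading coefficient (2n)!/(2^n (n!)^2) = 40320/(16*576) = 35/8, so a_4 = 35/8. Work downward with a_k = (k+1)(k+2) a_{k+2} / ((k - 4)(k + 5)):
  a_2 = (3)(4)(35/8) / ((2 - 4)(2 + 5)) = (105/2)/(-14) = -15/4
  a_0 = (1)(2)(-15/4) / ((0 - 4)(0 + 5)) = (-15/2)/(-20) = 3/8
Hence P_4(x) = 35 x^4/8 - 15 x^2/4 + 3/8.

P_4(x); series = 35 x^4/8 - 15 x^2/4 + 3/8


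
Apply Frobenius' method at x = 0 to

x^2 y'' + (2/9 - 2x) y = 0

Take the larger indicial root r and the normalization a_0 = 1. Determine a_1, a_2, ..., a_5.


Write in Frobenius form y'' + (p(x)/x) y' + (q(x)/x^2) y = 0:
  p(x) = 0,  q(x) = 2/9 - 2x.
Indicial equation: r(r-1) + (0) r + (2/9) = 0 -> roots r_1 = 2/3, r_2 = 1/3.
Take r = r_1 = 2/3. Let y(x) = x^r sum_{n>=0} a_n x^n with a_0 = 1.
Substitute y = x^r sum a_n x^n and match x^{r+n}. The recurrence is
  D(n) a_n - 2 a_{n-1} = 0,  where D(n) = (r+n)(r+n-1) + (0)(r+n) + (2/9).
  a_n = 2 / D(n) * a_{n-1}.
Since the indicial polynomial factors as (r - r_1)(r - r_2), D(n) = (r_1 + n - r_1)(r_1 + n - r_2) = n(n + 1/3).
Evaluating step by step (a_0 = 1):
  n = 1: D(1) = 1(1 + 1/3) = 4/3; numerator = 2(1) = 2; a_1 = (2)/(4/3) = 3/2
  n = 2: D(2) = 2(2 + 1/3) = 14/3; numerator = 2(3/2) = 3; a_2 = (3)/(14/3) = 9/14
  n = 3: D(3) = 3(3 + 1/3) = 10; numerator = 2(9/14) = 9/7; a_3 = (9/7)/(10) = 9/70
  n = 4: D(4) = 4(4 + 1/3) = 52/3; numerator = 2(9/70) = 9/35; a_4 = (9/35)/(52/3) = 27/1820
  n = 5: D(5) = 5(5 + 1/3) = 80/3; numerator = 2(27/1820) = 27/910; a_5 = (27/910)/(80/3) = 81/72800

r = 2/3; a_0 = 1; a_1 = 3/2; a_2 = 9/14; a_3 = 9/70; a_4 = 27/1820; a_5 = 81/72800


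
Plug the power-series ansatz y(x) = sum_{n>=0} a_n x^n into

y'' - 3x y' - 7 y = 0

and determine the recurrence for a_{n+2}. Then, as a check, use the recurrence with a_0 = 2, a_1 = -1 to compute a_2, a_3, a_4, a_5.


Substitute y = sum_n a_n x^n.
y''(x) has coefficient (n+2)(n+1) a_{n+2} at x^n;
-3 x y'(x) has coefficient -3 n a_n at x^n (shift);
-7 y(x) has coefficient -7 a_n at x^n.
Matching x^n: (n+2)(n+1) a_{n+2} + (-3n - 7) a_n = 0.
Thus a_{n+2} = (3n + 7) / ((n+1)(n+2)) * a_n.

Check with a_0 = 2, a_1 = -1 (apply the recurrence for n = 0, 1, 2, 3): a_0 = 2, a_1 = -1, a_2 = 7, a_3 = -5/3, a_4 = 91/12, a_5 = -4/3.

a_(n+2) = (3n + 7) / ((n+1)(n+2)) * a_n; check: a_0 = 2, a_1 = -1, a_2 = 7, a_3 = -5/3, a_4 = 91/12, a_5 = -4/3


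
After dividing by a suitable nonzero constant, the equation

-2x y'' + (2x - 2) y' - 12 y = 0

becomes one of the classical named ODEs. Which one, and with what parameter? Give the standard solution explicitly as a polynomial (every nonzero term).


All three coefficients share the factor -2; dividing through by -2 gives  x y'' + (1 - x) y' + 6 y = 0.
This matches the Laguerre equation x y'' + (1 - x) y' + n y = 0 with n = 6; the polynomial solution is L_6(x).
With y = sum_k a_k x^k, matching x^k gives (k+1)k a_{k+1} + (k+1) a_{k+1} - k a_k + n a_k = 0, i.e. (k+1)^2 a_{k+1} = (k - n) a_k = (k - 6) a_k. The right side vanishes at k = 6, so the series terminates at degree 6.
Standard normalization L_n(0) = 1 gives a_0 = 1. Work upward with a_{k+1} = (k - 6) a_k / (k+1)^2:
  a_1 = (0 - 6)(1) / 1^2 = -6/1 = -6
  a_2 = (1 - 6)(-6) / 2^2 = 30/4 = 15/2
  a_3 = (2 - 6)(15/2) / 3^2 = -30/9 = -10/3
  a_4 = (3 - 6)(-10/3) / 4^2 = 10/16 = 5/8
  a_5 = (4 - 6)(5/8) / 5^2 = (-5/4)/25 = -1/20
  a_6 = (5 - 6)(-1/20) / 6^2 = (1/20)/36 = 1/720
Hence L_6(x) = x^6/720 - x^5/20 + 5 x^4/8 - 10 x^3/3 + 15 x^2/2 - 6 x + 1.

L_6(x); series = x^6/720 - x^5/20 + 5 x^4/8 - 10 x^3/3 + 15 x^2/2 - 6 x + 1


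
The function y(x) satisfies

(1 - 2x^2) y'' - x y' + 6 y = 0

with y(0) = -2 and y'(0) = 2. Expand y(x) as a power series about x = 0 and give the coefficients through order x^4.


Ansatz: y(x) = sum_{n>=0} a_n x^n, so y'(x) = sum_{n>=1} n a_n x^(n-1) and y''(x) = sum_{n>=2} n(n-1) a_n x^(n-2).
Substitute into P(x) y'' + Q(x) y' + R(x) y = 0 with P(x) = 1 - 2x^2, Q(x) = -x, R(x) = 6, and match powers of x.
Initial conditions: a_0 = -2, a_1 = 2.
Setting the coefficient of each power of x to zero and solving order by order (substituting the coefficients already found):
  x^0: 2 a_2 + 6 a_0 = 0  ->  2 a_2 = -6 a_0 = 12  ->  a_2 = 6
  x^1: 6 a_3 + 5 a_1 = 0  ->  6 a_3 = -5 a_1 = -10  ->  a_3 = -5/3
  x^2: 12 a_4 = 0  ->  a_4 = 0
Truncated series: y(x) = -2 + 2 x + 6 x^2 - (5/3) x^3 + O(x^5).

a_0 = -2; a_1 = 2; a_2 = 6; a_3 = -5/3; a_4 = 0


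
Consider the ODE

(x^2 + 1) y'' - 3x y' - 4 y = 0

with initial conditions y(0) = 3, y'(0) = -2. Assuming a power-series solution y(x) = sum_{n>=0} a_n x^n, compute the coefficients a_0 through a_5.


Ansatz: y(x) = sum_{n>=0} a_n x^n, so y'(x) = sum_{n>=1} n a_n x^(n-1) and y''(x) = sum_{n>=2} n(n-1) a_n x^(n-2).
Substitute into P(x) y'' + Q(x) y' + R(x) y = 0 with P(x) = x^2 + 1, Q(x) = -3x, R(x) = -4, and match powers of x.
Initial conditions: a_0 = 3, a_1 = -2.
Setting the coefficient of each power of x to zero and solving order by order (substituting the coefficients already found):
  x^0: 2 a_2 - 4 a_0 = 0  ->  2 a_2 = 4 a_0 = 12  ->  a_2 = 6
  x^1: 6 a_3 - 7 a_1 = 0  ->  6 a_3 = 7 a_1 = -14  ->  a_3 = -7/3
  x^2: 12 a_4 - 8 a_2 = 0  ->  12 a_4 = 8 a_2 = 48  ->  a_4 = 4
  x^3: 20 a_5 - 7 a_3 = 0  ->  20 a_5 = 7 a_3 = -49/3  ->  a_5 = -49/60
Truncated series: y(x) = 3 - 2 x + 6 x^2 - (7/3) x^3 + 4 x^4 - (49/60) x^5 + O(x^6).

a_0 = 3; a_1 = -2; a_2 = 6; a_3 = -7/3; a_4 = 4; a_5 = -49/60


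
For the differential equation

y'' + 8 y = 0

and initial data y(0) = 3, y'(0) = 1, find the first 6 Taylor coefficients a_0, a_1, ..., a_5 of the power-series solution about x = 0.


Ansatz: y(x) = sum_{n>=0} a_n x^n, so y'(x) = sum_{n>=1} n a_n x^(n-1) and y''(x) = sum_{n>=2} n(n-1) a_n x^(n-2).
Substitute into P(x) y'' + Q(x) y' + R(x) y = 0 with P(x) = 1, Q(x) = 0, R(x) = 8, and match powers of x.
Initial conditions: a_0 = 3, a_1 = 1.
Setting the coefficient of each power of x to zero and solving order by order (substituting the coefficients already found):
  x^0: 2 a_2 + 8 a_0 = 0  ->  2 a_2 = -8 a_0 = -24  ->  a_2 = -12
  x^1: 6 a_3 + 8 a_1 = 0  ->  6 a_3 = -8 a_1 = -8  ->  a_3 = -4/3
  x^2: 12 a_4 + 8 a_2 = 0  ->  12 a_4 = -8 a_2 = 96  ->  a_4 = 8
  x^3: 20 a_5 + 8 a_3 = 0  ->  20 a_5 = -8 a_3 = 32/3  ->  a_5 = 8/15
Truncated series: y(x) = 3 + x - 12 x^2 - (4/3) x^3 + 8 x^4 + (8/15) x^5 + O(x^6).

a_0 = 3; a_1 = 1; a_2 = -12; a_3 = -4/3; a_4 = 8; a_5 = 8/15


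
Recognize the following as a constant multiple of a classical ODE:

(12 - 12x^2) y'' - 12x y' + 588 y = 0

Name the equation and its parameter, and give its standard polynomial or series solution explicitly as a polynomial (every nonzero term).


All three coefficients share the factor 12; dividing through by 12 gives  (1 - x^2) y'' - x y' + 49 y = 0.
This matches the Chebyshev equation (1 - x^2) y'' - x y' + n^2 y = 0 (note the -x y' term, not -2x y') with n^2 = 49, so n = 7; the polynomial solution is T_7(x).
With y = sum_k a_k x^k, matching x^k gives (k+2)(k+1) a_{k+2} = (k^2 - n^2) a_k = (k - 7)(k + 7) a_k. The right side vanishes at k = 7, so the series with the parity of 7 terminates at degree 7.
Standard normalization: leading coefficient of T_n is 2^(n-1), so a_7 = 2^6 = 64. Work downward with a_k = (k+1)(k+2) a_{k+2} / ((k - 7)(k + 7)):
  a_5 = (6)(7)(64) / ((5 - 7)(5 + 7)) = 2688/(-24) = -112
  a_3 = (4)(5)(-112) / ((3 - 7)(3 + 7)) = -2240/(-40) = 56
  a_1 = (2)(3)(56) / ((1 - 7)(1 + 7)) = 336/(-48) = -7
Hence T_7(x) = 64 x^7 - 112 x^5 + 56 x^3 - 7 x.

T_7(x); series = 64 x^7 - 112 x^5 + 56 x^3 - 7 x


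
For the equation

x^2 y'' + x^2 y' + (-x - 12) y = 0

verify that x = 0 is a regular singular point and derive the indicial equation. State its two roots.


Divide by x^2 to reach normal form y'' + P_1(x) y' + P_2(x) y = 0 with P_1(x) = 1 and P_2(x) = -1/x - 12/x^2.
x = 0 is a singular point because the y-coefficient -1/x - 12/x^2 has a pole at x = 0.
It is a regular singular point because x P_1(x) = p(x) = x and x^2 P_2(x) = q(x) = -x - 12 are polynomials, hence analytic at x = 0.
p(0) = 0,  q(0) = -12.
Indicial equation: r(r-1) + p(0) r + q(0) = 0, i.e. r^2 + (p(0) - 1) r + q(0) = 0, i.e. r^2 - 1 r - 12 = 0.
Discriminant: (-1)^2 - 4(-12) = 49, so r = (1 ± 7)/2.
Solving: r_1 = 4, r_2 = -3.

indicial: r^2 - 1 r - 12 = 0; roots r_1 = 4, r_2 = -3


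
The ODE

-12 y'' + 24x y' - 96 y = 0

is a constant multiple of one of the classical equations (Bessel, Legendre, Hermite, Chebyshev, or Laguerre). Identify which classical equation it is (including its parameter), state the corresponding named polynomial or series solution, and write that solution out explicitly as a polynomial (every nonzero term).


All three coefficients share the factor -12; dividing through by -12 gives  y'' - 2x y' + 8 y = 0.
This matches the Hermite equation y'' - 2x y' + 2n y = 0 with 2n = 8, so n = 4; the polynomial solution is H_4(x).
With y = sum_k a_k x^k, matching x^k gives (k+2)(k+1) a_{k+2} = 2(k - n) a_k = 2(k - 4) a_k. The right side vanishes at k = 4, so the series with the parity of 4 terminates at degree 4.
Standard normalization: leading coefficient of H_n is 2^n, so a_4 = 2^4 = 16. Work downward with a_k = (k+1)(k+2) a_{k+2} / (2(k - n)):
  a_2 = (3)(4)(16) / (2(2 - 4)) = 192/(-4) = -48
  a_0 = (1)(2)(-48) / (2(0 - 4)) = -96/(-8) = 12
Hence H_4(x) = 16 x^4 - 48 x^2 + 12.

H_4(x); series = 16 x^4 - 48 x^2 + 12


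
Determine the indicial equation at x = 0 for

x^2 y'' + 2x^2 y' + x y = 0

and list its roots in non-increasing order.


Divide by x^2 to reach normal form y'' + P_1(x) y' + P_2(x) y = 0 with P_1(x) = 2 and P_2(x) = 1/x.
x = 0 is a singular point because the y-coefficient 1/x has a pole at x = 0.
It is a regular singular point because x P_1(x) = p(x) = 2x and x^2 P_2(x) = q(x) = x are polynomials, hence analytic at x = 0.
p(0) = 0,  q(0) = 0.
Indicial equation: r(r-1) + p(0) r + q(0) = 0, i.e. r^2 + (p(0) - 1) r + q(0) = 0, i.e. r^2 - 1 r = 0.
Discriminant: (-1)^2 - 4(0) = 1, so r = (1 ± 1)/2.
Solving: r_1 = 1, r_2 = 0.

indicial: r^2 - 1 r = 0; roots r_1 = 1, r_2 = 0


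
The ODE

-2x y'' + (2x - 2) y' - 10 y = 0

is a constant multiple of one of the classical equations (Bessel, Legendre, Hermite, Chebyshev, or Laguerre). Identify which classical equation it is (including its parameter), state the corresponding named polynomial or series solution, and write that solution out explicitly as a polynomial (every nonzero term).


All three coefficients share the factor -2; dividing through by -2 gives  x y'' + (1 - x) y' + 5 y = 0.
This matches the Laguerre equation x y'' + (1 - x) y' + n y = 0 with n = 5; the polynomial solution is L_5(x).
With y = sum_k a_k x^k, matching x^k gives (k+1)k a_{k+1} + (k+1) a_{k+1} - k a_k + n a_k = 0, i.e. (k+1)^2 a_{k+1} = (k - n) a_k = (k - 5) a_k. The right side vanishes at k = 5, so the series terminates at degree 5.
Standard normalization L_n(0) = 1 gives a_0 = 1. Work upward with a_{k+1} = (k - 5) a_k / (k+1)^2:
  a_1 = (0 - 5)(1) / 1^2 = -5/1 = -5
  a_2 = (1 - 5)(-5) / 2^2 = 20/4 = 5
  a_3 = (2 - 5)(5) / 3^2 = -15/9 = -5/3
  a_4 = (3 - 5)(-5/3) / 4^2 = (10/3)/16 = 5/24
  a_5 = (4 - 5)(5/24) / 5^2 = (-5/24)/25 = -1/120
Hence L_5(x) = -x^5/120 + 5 x^4/24 - 5 x^3/3 + 5 x^2 - 5 x + 1.

L_5(x); series = -x^5/120 + 5 x^4/24 - 5 x^3/3 + 5 x^2 - 5 x + 1


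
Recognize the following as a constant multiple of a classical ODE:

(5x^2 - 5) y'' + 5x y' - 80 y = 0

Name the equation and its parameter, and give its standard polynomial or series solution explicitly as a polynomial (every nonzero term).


All three coefficients share the factor -5; dividing through by -5 gives  (1 - x^2) y'' - x y' + 16 y = 0.
This matches the Chebyshev equation (1 - x^2) y'' - x y' + n^2 y = 0 (note the -x y' term, not -2x y') with n^2 = 16, so n = 4; the polynomial solution is T_4(x).
With y = sum_k a_k x^k, matching x^k gives (k+2)(k+1) a_{k+2} = (k^2 - n^2) a_k = (k - 4)(k + 4) a_k. The right side vanishes at k = 4, so the series with the parity of 4 terminates at degree 4.
Standard normalization: leading coefficient of T_n is 2^(n-1), so a_4 = 2^3 = 8. Work downward with a_k = (k+1)(k+2) a_{k+2} / ((k - 4)(k + 4)):
  a_2 = (3)(4)(8) / ((2 - 4)(2 + 4)) = 96/(-12) = -8
  a_0 = (1)(2)(-8) / ((0 - 4)(0 + 4)) = -16/(-16) = 1
Hence T_4(x) = 8 x^4 - 8 x^2 + 1.

T_4(x); series = 8 x^4 - 8 x^2 + 1


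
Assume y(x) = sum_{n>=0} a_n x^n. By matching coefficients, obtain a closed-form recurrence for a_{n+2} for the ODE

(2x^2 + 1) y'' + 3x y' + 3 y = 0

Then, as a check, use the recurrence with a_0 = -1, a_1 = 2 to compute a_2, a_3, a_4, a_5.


Substitute y = sum_n a_n x^n.
(1 + 2 x^2) y'' contributes (n+2)(n+1) a_{n+2} + 2 n(n-1) a_n at x^n.
3 x y'(x) contributes 3 n a_n at x^n.
3 y(x) contributes 3 a_n at x^n.
Matching x^n: (n+2)(n+1) a_{n+2} + (2 n(n-1) + 3 n + 3) a_n = 0.
Thus a_{n+2} = (-2 n(n-1) - 3 n - 3) / ((n+1)(n+2)) * a_n.

Check with a_0 = -1, a_1 = 2 (apply the recurrence for n = 0, 1, 2, 3): a_0 = -1, a_1 = 2, a_2 = 3/2, a_3 = -2, a_4 = -13/8, a_5 = 12/5.

a_(n+2) = (-2 n(n-1) - 3 n - 3) / ((n+1)(n+2)) * a_n; check: a_0 = -1, a_1 = 2, a_2 = 3/2, a_3 = -2, a_4 = -13/8, a_5 = 12/5


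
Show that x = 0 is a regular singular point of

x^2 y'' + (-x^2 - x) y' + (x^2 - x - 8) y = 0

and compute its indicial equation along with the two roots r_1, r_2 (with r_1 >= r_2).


Divide by x^2 to reach normal form y'' + P_1(x) y' + P_2(x) y = 0 with P_1(x) = -1 - 1/x and P_2(x) = 1 - 1/x - 8/x^2.
x = 0 is a singular point because the y'-coefficient -1 - 1/x has a pole at x = 0 and the y-coefficient 1 - 1/x - 8/x^2 has a pole at x = 0.
It is a regular singular point because x P_1(x) = p(x) = -x - 1 and x^2 P_2(x) = q(x) = x^2 - x - 8 are polynomials, hence analytic at x = 0.
p(0) = -1,  q(0) = -8.
Indicial equation: r(r-1) + p(0) r + q(0) = 0, i.e. r^2 + (p(0) - 1) r + q(0) = 0, i.e. r^2 - 2 r - 8 = 0.
Discriminant: (-2)^2 - 4(-8) = 36, so r = (2 ± 6)/2.
Solving: r_1 = 4, r_2 = -2.

indicial: r^2 - 2 r - 8 = 0; roots r_1 = 4, r_2 = -2


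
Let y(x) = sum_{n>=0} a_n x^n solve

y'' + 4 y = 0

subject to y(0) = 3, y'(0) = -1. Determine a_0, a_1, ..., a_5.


Ansatz: y(x) = sum_{n>=0} a_n x^n, so y'(x) = sum_{n>=1} n a_n x^(n-1) and y''(x) = sum_{n>=2} n(n-1) a_n x^(n-2).
Substitute into P(x) y'' + Q(x) y' + R(x) y = 0 with P(x) = 1, Q(x) = 0, R(x) = 4, and match powers of x.
Initial conditions: a_0 = 3, a_1 = -1.
Setting the coefficient of each power of x to zero and solving order by order (substituting the coefficients already found):
  x^0: 2 a_2 + 4 a_0 = 0  ->  2 a_2 = -4 a_0 = -12  ->  a_2 = -6
  x^1: 6 a_3 + 4 a_1 = 0  ->  6 a_3 = -4 a_1 = 4  ->  a_3 = 2/3
  x^2: 12 a_4 + 4 a_2 = 0  ->  12 a_4 = -4 a_2 = 24  ->  a_4 = 2
  x^3: 20 a_5 + 4 a_3 = 0  ->  20 a_5 = -4 a_3 = -8/3  ->  a_5 = -2/15
Truncated series: y(x) = 3 - x - 6 x^2 + (2/3) x^3 + 2 x^4 - (2/15) x^5 + O(x^6).

a_0 = 3; a_1 = -1; a_2 = -6; a_3 = 2/3; a_4 = 2; a_5 = -2/15


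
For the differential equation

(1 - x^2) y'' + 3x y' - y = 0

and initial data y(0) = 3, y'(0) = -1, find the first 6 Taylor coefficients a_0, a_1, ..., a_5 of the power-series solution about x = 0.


Ansatz: y(x) = sum_{n>=0} a_n x^n, so y'(x) = sum_{n>=1} n a_n x^(n-1) and y''(x) = sum_{n>=2} n(n-1) a_n x^(n-2).
Substitute into P(x) y'' + Q(x) y' + R(x) y = 0 with P(x) = 1 - x^2, Q(x) = 3x, R(x) = -1, and match powers of x.
Initial conditions: a_0 = 3, a_1 = -1.
Setting the coefficient of each power of x to zero and solving order by order (substituting the coefficients already found):
  x^0: 2 a_2 - a_0 = 0  ->  2 a_2 = a_0 = 3  ->  a_2 = 3/2
  x^1: 6 a_3 + 2 a_1 = 0  ->  6 a_3 = -2 a_1 = 2  ->  a_3 = 1/3
  x^2: 12 a_4 + 3 a_2 = 0  ->  12 a_4 = -3 a_2 = -9/2  ->  a_4 = -3/8
  x^3: 20 a_5 + 2 a_3 = 0  ->  20 a_5 = -2 a_3 = -2/3  ->  a_5 = -1/30
Truncated series: y(x) = 3 - x + (3/2) x^2 + (1/3) x^3 - (3/8) x^4 - (1/30) x^5 + O(x^6).

a_0 = 3; a_1 = -1; a_2 = 3/2; a_3 = 1/3; a_4 = -3/8; a_5 = -1/30


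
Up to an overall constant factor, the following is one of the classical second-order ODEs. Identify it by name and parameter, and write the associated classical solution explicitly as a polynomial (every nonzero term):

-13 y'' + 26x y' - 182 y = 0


All three coefficients share the factor -13; dividing through by -13 gives  y'' - 2x y' + 14 y = 0.
This matches the Hermite equation y'' - 2x y' + 2n y = 0 with 2n = 14, so n = 7; the polynomial solution is H_7(x).
With y = sum_k a_k x^k, matching x^k gives (k+2)(k+1) a_{k+2} = 2(k - n) a_k = 2(k - 7) a_k. The right side vanishes at k = 7, so the series with the parity of 7 terminates at degree 7.
Standard normalization: leading coefficient of H_n is 2^n, so a_7 = 2^7 = 128. Work downward with a_k = (k+1)(k+2) a_{k+2} / (2(k - n)):
  a_5 = (6)(7)(128) / (2(5 - 7)) = 5376/(-4) = -1344
  a_3 = (4)(5)(-1344) / (2(3 - 7)) = -26880/(-8) = 3360
  a_1 = (2)(3)(3360) / (2(1 - 7)) = 20160/(-12) = -1680
Hence H_7(x) = 128 x^7 - 1344 x^5 + 3360 x^3 - 1680 x.

H_7(x); series = 128 x^7 - 1344 x^5 + 3360 x^3 - 1680 x


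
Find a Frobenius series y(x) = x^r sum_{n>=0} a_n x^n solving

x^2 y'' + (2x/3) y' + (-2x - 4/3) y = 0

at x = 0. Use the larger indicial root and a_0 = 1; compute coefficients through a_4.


Write in Frobenius form y'' + (p(x)/x) y' + (q(x)/x^2) y = 0:
  p(x) = 2/3,  q(x) = -2x - 4/3.
Indicial equation: r(r-1) + (2/3) r + (-4/3) = 0 -> roots r_1 = 4/3, r_2 = -1.
Take r = r_1 = 4/3. Let y(x) = x^r sum_{n>=0} a_n x^n with a_0 = 1.
Substitute y = x^r sum a_n x^n and match x^{r+n}. The recurrence is
  D(n) a_n - 2 a_{n-1} = 0,  where D(n) = (r+n)(r+n-1) + (2/3)(r+n) + (-4/3).
  a_n = 2 / D(n) * a_{n-1}.
Since the indicial polynomial factors as (r - r_1)(r - r_2), D(n) = (r_1 + n - r_1)(r_1 + n - r_2) = n(n + 7/3).
Evaluating step by step (a_0 = 1):
  n = 1: D(1) = 1(1 + 7/3) = 10/3; numerator = 2(1) = 2; a_1 = (2)/(10/3) = 3/5
  n = 2: D(2) = 2(2 + 7/3) = 26/3; numerator = 2(3/5) = 6/5; a_2 = (6/5)/(26/3) = 9/65
  n = 3: D(3) = 3(3 + 7/3) = 16; numerator = 2(9/65) = 18/65; a_3 = (18/65)/(16) = 9/520
  n = 4: D(4) = 4(4 + 7/3) = 76/3; numerator = 2(9/520) = 9/260; a_4 = (9/260)/(76/3) = 27/19760

r = 4/3; a_0 = 1; a_1 = 3/5; a_2 = 9/65; a_3 = 9/520; a_4 = 27/19760


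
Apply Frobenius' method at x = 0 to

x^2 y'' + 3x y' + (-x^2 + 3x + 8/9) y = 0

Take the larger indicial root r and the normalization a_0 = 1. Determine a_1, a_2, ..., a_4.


Write in Frobenius form y'' + (p(x)/x) y' + (q(x)/x^2) y = 0:
  p(x) = 3,  q(x) = -x^2 + 3x + 8/9.
Indicial equation: r(r-1) + (3) r + (8/9) = 0 -> roots r_1 = -2/3, r_2 = -4/3.
Take r = r_1 = -2/3. Let y(x) = x^r sum_{n>=0} a_n x^n with a_0 = 1.
Substitute y = x^r sum a_n x^n and match x^{r+n}. The recurrence is
  D(n) a_n + 3 a_{n-1} - 1 a_{n-2} = 0,  where D(n) = (r+n)(r+n-1) + (3)(r+n) + (8/9).
  a_n = [-3 a_{n-1} + 1 a_{n-2}] / D(n).
Since the indicial polynomial factors as (r - r_1)(r - r_2), D(n) = (r_1 + n - r_1)(r_1 + n - r_2) = n(n + 2/3).
Evaluating step by step (a_0 = 1):
  n = 1: D(1) = 1(1 + 2/3) = 5/3; numerator = -3(1) = -3; a_1 = (-3)/(5/3) = -9/5
  n = 2: D(2) = 2(2 + 2/3) = 16/3; numerator = -3(-9/5) + 1(1) = 32/5; a_2 = (32/5)/(16/3) = 6/5
  n = 3: D(3) = 3(3 + 2/3) = 11; numerator = -3(6/5) + 1(-9/5) = -27/5; a_3 = (-27/5)/(11) = -27/55
  n = 4: D(4) = 4(4 + 2/3) = 56/3; numerator = -3(-27/55) + 1(6/5) = 147/55; a_4 = (147/55)/(56/3) = 63/440

r = -2/3; a_0 = 1; a_1 = -9/5; a_2 = 6/5; a_3 = -27/55; a_4 = 63/440


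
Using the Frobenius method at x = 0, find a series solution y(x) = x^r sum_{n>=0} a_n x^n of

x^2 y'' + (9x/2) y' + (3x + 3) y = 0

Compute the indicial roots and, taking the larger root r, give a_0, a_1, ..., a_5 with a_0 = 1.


Write in Frobenius form y'' + (p(x)/x) y' + (q(x)/x^2) y = 0:
  p(x) = 9/2,  q(x) = 3x + 3.
Indicial equation: r(r-1) + (9/2) r + (3) = 0 -> roots r_1 = -3/2, r_2 = -2.
Take r = r_1 = -3/2. Let y(x) = x^r sum_{n>=0} a_n x^n with a_0 = 1.
Substitute y = x^r sum a_n x^n and match x^{r+n}. The recurrence is
  D(n) a_n + 3 a_{n-1} = 0,  where D(n) = (r+n)(r+n-1) + (9/2)(r+n) + (3).
  a_n = -3 / D(n) * a_{n-1}.
Since the indicial polynomial factors as (r - r_1)(r - r_2), D(n) = (r_1 + n - r_1)(r_1 + n - r_2) = n(n + 1/2).
Evaluating step by step (a_0 = 1):
  n = 1: D(1) = 1(1 + 1/2) = 3/2; numerator = -3(1) = -3; a_1 = (-3)/(3/2) = -2
  n = 2: D(2) = 2(2 + 1/2) = 5; numerator = -3(-2) = 6; a_2 = (6)/(5) = 6/5
  n = 3: D(3) = 3(3 + 1/2) = 21/2; numerator = -3(6/5) = -18/5; a_3 = (-18/5)/(21/2) = -12/35
  n = 4: D(4) = 4(4 + 1/2) = 18; numerator = -3(-12/35) = 36/35; a_4 = (36/35)/(18) = 2/35
  n = 5: D(5) = 5(5 + 1/2) = 55/2; numerator = -3(2/35) = -6/35; a_5 = (-6/35)/(55/2) = -12/1925

r = -3/2; a_0 = 1; a_1 = -2; a_2 = 6/5; a_3 = -12/35; a_4 = 2/35; a_5 = -12/1925


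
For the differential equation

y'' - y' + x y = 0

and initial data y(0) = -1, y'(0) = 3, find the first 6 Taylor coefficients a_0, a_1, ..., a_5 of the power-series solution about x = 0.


Ansatz: y(x) = sum_{n>=0} a_n x^n, so y'(x) = sum_{n>=1} n a_n x^(n-1) and y''(x) = sum_{n>=2} n(n-1) a_n x^(n-2).
Substitute into P(x) y'' + Q(x) y' + R(x) y = 0 with P(x) = 1, Q(x) = -1, R(x) = x, and match powers of x.
Initial conditions: a_0 = -1, a_1 = 3.
Setting the coefficient of each power of x to zero and solving order by order (substituting the coefficients already found):
  x^0: 2 a_2 - a_1 = 0  ->  2 a_2 = a_1 = 3  ->  a_2 = 3/2
  x^1: 6 a_3 - 2 a_2 + a_0 = 0  ->  6 a_3 = 2 a_2 - a_0 = 4  ->  a_3 = 2/3
  x^2: 12 a_4 - 3 a_3 + a_1 = 0  ->  12 a_4 = 3 a_3 - a_1 = -1  ->  a_4 = -1/12
  x^3: 20 a_5 - 4 a_4 + a_2 = 0  ->  20 a_5 = 4 a_4 - a_2 = -11/6  ->  a_5 = -11/120
Truncated series: y(x) = -1 + 3 x + (3/2) x^2 + (2/3) x^3 - (1/12) x^4 - (11/120) x^5 + O(x^6).

a_0 = -1; a_1 = 3; a_2 = 3/2; a_3 = 2/3; a_4 = -1/12; a_5 = -11/120
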